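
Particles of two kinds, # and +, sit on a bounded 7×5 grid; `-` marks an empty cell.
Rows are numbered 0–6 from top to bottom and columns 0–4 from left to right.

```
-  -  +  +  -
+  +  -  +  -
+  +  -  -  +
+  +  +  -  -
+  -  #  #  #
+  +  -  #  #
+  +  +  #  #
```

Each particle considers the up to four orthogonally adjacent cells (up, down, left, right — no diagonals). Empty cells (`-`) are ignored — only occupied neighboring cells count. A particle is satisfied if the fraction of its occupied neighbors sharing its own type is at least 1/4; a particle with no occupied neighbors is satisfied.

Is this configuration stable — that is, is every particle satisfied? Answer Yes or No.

Row 0: (0,2)+ 1/1 ✓ · (0,3)+ 2/2 ✓
Row 1: (1,0)+ 2/2 ✓ · (1,1)+ 2/2 ✓ · (1,3)+ 1/1 ✓
Row 2: (2,0)+ 3/3 ✓ · (2,1)+ 3/3 ✓ · (2,4)+ 0/0 ✓
Row 3: (3,0)+ 3/3 ✓ · (3,1)+ 3/3 ✓ · (3,2)+ 1/2 ✓
Row 4: (4,0)+ 2/2 ✓ · (4,2)# 1/2 ✓ · (4,3)# 3/3 ✓ · (4,4)# 2/2 ✓
Row 5: (5,0)+ 3/3 ✓ · (5,1)+ 2/2 ✓ · (5,3)# 3/3 ✓ · (5,4)# 3/3 ✓
Row 6: (6,0)+ 2/2 ✓ · (6,1)+ 3/3 ✓ · (6,2)+ 1/2 ✓ · (6,3)# 2/3 ✓ · (6,4)# 2/2 ✓
All meet the threshold, so the configuration is stable.

Yes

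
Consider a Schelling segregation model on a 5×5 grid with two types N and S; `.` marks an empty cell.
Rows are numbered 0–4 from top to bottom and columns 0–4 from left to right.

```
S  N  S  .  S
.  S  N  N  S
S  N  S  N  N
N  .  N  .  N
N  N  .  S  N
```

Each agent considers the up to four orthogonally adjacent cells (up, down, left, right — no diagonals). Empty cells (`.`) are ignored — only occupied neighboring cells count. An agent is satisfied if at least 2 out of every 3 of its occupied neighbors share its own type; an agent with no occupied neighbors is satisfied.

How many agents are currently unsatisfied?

Row 0: (0,0)S 0/1 unhappy · (0,1)N 0/3 unhappy · (0,2)S 0/2 unhappy · (0,4)S 1/1 ok
Row 1: (1,1)S 0/3 unhappy · (1,2)N 1/4 unhappy · (1,3)N 2/3 ok · (1,4)S 1/3 unhappy
Row 2: (2,0)S 0/2 unhappy · (2,1)N 0/3 unhappy · (2,2)S 0/4 unhappy · (2,3)N 2/3 ok · (2,4)N 2/3 ok
Row 3: (3,0)N 1/2 unhappy · (3,2)N 0/1 unhappy · (3,4)N 2/2 ok
Row 4: (4,0)N 2/2 ok · (4,1)N 1/1 ok · (4,3)S 0/1 unhappy · (4,4)N 1/2 unhappy
Unsatisfied: (0,0), (0,1), (0,2), (1,1), (1,2), (1,4), (2,0), (2,1), (2,2), (3,0), (3,2), (4,3), (4,4) — 13 in total.

13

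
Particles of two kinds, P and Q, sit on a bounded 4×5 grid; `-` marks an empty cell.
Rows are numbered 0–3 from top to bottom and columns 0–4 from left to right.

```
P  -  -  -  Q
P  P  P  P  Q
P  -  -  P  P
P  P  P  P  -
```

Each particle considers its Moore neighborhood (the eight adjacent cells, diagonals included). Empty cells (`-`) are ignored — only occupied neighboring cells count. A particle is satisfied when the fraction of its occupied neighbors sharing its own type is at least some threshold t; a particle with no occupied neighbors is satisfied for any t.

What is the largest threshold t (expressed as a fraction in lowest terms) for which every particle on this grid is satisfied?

1/4

(0,0)P 2/2
(0,4)Q 1/2
(1,0)P 3/3
(1,1)P 4/4
(1,2)P 3/3
(1,3)P 3/5
(1,4)Q 1/4
(2,0)P 4/4
(2,3)P 5/6
(2,4)P 3/4
(3,0)P 2/2
(3,1)P 3/3
(3,2)P 3/3
(3,3)P 3/3
The smallest same-type fraction is 1/4 at (1,4), which reduces to 1/4. Any threshold above that leaves this particle unsatisfied.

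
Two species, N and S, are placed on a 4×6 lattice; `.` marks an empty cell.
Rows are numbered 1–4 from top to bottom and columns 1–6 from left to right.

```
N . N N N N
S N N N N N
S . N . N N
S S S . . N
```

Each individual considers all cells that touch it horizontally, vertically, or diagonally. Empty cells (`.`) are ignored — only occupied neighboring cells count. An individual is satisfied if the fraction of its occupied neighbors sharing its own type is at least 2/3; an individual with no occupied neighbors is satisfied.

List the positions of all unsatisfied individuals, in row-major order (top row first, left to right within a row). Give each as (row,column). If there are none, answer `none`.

(1,1), (2,1), (3,3), (4,3)

Row 1: (1,1)N 1/2 ✗ · (1,3)N 4/4 ✓ · (1,4)N 5/5 ✓ · (1,5)N 5/5 ✓ · (1,6)N 3/3 ✓
Row 2: (2,1)S 1/3 ✗ · (2,2)N 4/6 ✓ · (2,3)N 5/5 ✓ · (2,4)N 7/7 ✓ · (2,5)N 7/7 ✓ · (2,6)N 5/5 ✓
Row 3: (3,1)S 3/4 ✓ · (3,3)N 3/5 ✗ · (3,5)N 5/5 ✓ · (3,6)N 4/4 ✓
Row 4: (4,1)S 2/2 ✓ · (4,2)S 3/4 ✓ · (4,3)S 1/2 ✗ · (4,6)N 2/2 ✓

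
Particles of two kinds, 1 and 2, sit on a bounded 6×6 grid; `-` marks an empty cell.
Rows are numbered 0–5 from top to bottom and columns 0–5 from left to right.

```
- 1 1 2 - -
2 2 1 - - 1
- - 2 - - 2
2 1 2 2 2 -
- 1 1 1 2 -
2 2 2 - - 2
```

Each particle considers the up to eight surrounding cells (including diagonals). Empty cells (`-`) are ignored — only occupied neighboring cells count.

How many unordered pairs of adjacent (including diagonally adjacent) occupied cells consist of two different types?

25

Scan each occupied cell's neighbors to the right and below (and the two forward diagonals) so each pair is counted once.
From row 0: 5 unlike of 8 pairs (running 5/8).
From row 1: 3 unlike of 5 pairs (running 8/13).
From row 2: 1 unlike of 4 pairs (running 9/17).
From row 3: 9 unlike of 15 pairs (running 18/32).
From row 4: 7 unlike of 10 pairs (running 25/42).
From row 5: 0 unlike of 2 pairs (running 25/44).
Total adjacent occupied pairs: 44; unlike-type pairs: 25.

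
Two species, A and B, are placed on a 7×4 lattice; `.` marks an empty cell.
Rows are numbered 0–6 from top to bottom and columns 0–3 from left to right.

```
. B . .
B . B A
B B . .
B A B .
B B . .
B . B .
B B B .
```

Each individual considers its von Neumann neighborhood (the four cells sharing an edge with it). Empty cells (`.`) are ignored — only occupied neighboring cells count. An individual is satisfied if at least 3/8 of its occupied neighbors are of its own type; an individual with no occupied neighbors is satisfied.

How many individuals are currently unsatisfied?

4

Row 0: (0,1)B 0/0 ok
Row 1: (1,0)B 1/1 ok · (1,2)B 0/1 unhappy · (1,3)A 0/1 unhappy
Row 2: (2,0)B 3/3 ok · (2,1)B 1/2 ok
Row 3: (3,0)B 2/3 ok · (3,1)A 0/4 unhappy · (3,2)B 0/1 unhappy
Row 4: (4,0)B 3/3 ok · (4,1)B 1/2 ok
Row 5: (5,0)B 2/2 ok · (5,2)B 1/1 ok
Row 6: (6,0)B 2/2 ok · (6,1)B 2/2 ok · (6,2)B 2/2 ok
Unsatisfied: (1,2), (1,3), (3,1), (3,2) — 4 in total.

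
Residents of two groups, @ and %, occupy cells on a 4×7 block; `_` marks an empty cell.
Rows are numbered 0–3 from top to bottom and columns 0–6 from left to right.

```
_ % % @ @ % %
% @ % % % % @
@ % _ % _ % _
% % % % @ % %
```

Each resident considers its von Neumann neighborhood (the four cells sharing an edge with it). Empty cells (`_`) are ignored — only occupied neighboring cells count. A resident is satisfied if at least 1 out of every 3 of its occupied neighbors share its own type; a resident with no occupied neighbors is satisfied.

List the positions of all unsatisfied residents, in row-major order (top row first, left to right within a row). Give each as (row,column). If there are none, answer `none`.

Row 0: (0,1)% 1/2 ok · (0,2)% 2/3 ok · (0,3)@ 1/3 ok · (0,4)@ 1/3 ok · (0,5)% 2/3 ok · (0,6)% 1/2 ok
Row 1: (1,0)% 0/2 unhappy · (1,1)@ 0/4 unhappy · (1,2)% 2/3 ok · (1,3)% 3/4 ok · (1,4)% 2/3 ok · (1,5)% 3/4 ok · (1,6)@ 0/2 unhappy
Row 2: (2,0)@ 0/3 unhappy · (2,1)% 1/3 ok · (2,3)% 2/2 ok · (2,5)% 2/2 ok
Row 3: (3,0)% 1/2 ok · (3,1)% 3/3 ok · (3,2)% 2/2 ok · (3,3)% 2/3 ok · (3,4)@ 0/2 unhappy · (3,5)% 2/3 ok · (3,6)% 1/1 ok

(1,0), (1,1), (1,6), (2,0), (3,4)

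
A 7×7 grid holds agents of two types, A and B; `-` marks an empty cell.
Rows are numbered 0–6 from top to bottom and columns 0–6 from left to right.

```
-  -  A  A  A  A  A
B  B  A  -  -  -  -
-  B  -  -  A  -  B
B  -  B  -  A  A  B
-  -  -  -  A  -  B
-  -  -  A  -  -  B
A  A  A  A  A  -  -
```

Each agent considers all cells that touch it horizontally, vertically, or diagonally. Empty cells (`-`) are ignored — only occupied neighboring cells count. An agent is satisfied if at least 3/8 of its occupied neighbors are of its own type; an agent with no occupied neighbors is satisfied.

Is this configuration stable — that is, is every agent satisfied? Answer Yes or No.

Yes

Row 0: (0,2)A 2/3 ✓ · (0,3)A 3/3 ✓ · (0,4)A 2/2 ✓ · (0,5)A 2/2 ✓ · (0,6)A 1/1 ✓
Row 1: (1,0)B 2/2 ✓ · (1,1)B 2/4 ✓ · (1,2)A 2/4 ✓
Row 2: (2,1)B 4/5 ✓ · (2,4)A 2/2 ✓ · (2,6)B 1/2 ✓
Row 3: (3,0)B 1/1 ✓ · (3,2)B 1/1 ✓ · (3,4)A 3/3 ✓ · (3,5)A 3/6 ✓ · (3,6)B 2/3 ✓
Row 4: (4,4)A 3/3 ✓ · (4,6)B 2/3 ✓
Row 5: (5,3)A 4/4 ✓ · (5,6)B 1/1 ✓
Row 6: (6,0)A 1/1 ✓ · (6,1)A 2/2 ✓ · (6,2)A 3/3 ✓ · (6,3)A 3/3 ✓ · (6,4)A 2/2 ✓
All meet the threshold, so the configuration is stable.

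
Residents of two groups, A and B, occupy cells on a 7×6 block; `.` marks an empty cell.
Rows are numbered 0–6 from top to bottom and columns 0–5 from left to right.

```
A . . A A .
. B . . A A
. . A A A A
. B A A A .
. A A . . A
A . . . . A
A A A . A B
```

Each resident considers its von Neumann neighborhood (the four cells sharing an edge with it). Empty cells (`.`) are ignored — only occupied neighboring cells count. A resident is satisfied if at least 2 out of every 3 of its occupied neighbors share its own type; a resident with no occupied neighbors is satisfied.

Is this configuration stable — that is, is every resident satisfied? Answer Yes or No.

Row 0: (0,0)A 0/0 ✓ · (0,3)A 1/1 ✓ · (0,4)A 2/2 ✓
Row 1: (1,1)B 0/0 ✓ · (1,4)A 3/3 ✓ · (1,5)A 2/2 ✓
Row 2: (2,2)A 2/2 ✓ · (2,3)A 3/3 ✓ · (2,4)A 4/4 ✓ · (2,5)A 2/2 ✓
Row 3: (3,1)B 0/2 ✗ · (3,2)A 3/4 ✓ · (3,3)A 3/3 ✓ · (3,4)A 2/2 ✓
Row 4: (4,1)A 1/2 ✗ · (4,2)A 2/2 ✓ · (4,5)A 1/1 ✓
Row 5: (5,0)A 1/1 ✓ · (5,5)A 1/2 ✗
Row 6: (6,0)A 2/2 ✓ · (6,1)A 2/2 ✓ · (6,2)A 1/1 ✓ · (6,4)A 0/1 ✗ · (6,5)B 0/2 ✗
For instance (3,1) has only 0/2 same-type neighbors, below 2/3.

No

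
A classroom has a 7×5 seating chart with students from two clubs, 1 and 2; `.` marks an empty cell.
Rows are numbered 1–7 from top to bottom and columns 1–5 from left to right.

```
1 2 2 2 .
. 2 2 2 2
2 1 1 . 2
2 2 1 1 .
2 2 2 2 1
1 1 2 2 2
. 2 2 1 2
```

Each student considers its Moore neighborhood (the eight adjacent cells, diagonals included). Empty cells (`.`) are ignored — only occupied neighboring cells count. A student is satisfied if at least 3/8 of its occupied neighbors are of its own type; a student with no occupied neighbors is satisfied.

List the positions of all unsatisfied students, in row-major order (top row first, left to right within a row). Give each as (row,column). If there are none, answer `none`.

(1,1), (3,2), (5,5), (6,1), (6,2), (7,4)

(1,1)1 0/2 unhappy
(1,2)2 3/4 ok
(1,3)2 5/5 ok
(1,4)2 4/4 ok
(2,2)2 4/7 ok
(2,3)2 5/7 ok
(2,4)2 5/6 ok
(2,5)2 3/3 ok
(3,1)2 3/4 ok
(3,2)1 2/7 unhappy
(3,3)1 3/7 ok
(3,5)2 2/3 ok
(4,1)2 4/5 ok
(4,2)2 5/8 ok
(4,3)1 3/7 ok
(4,4)1 3/6 ok
(5,1)2 3/5 ok
(5,2)2 5/8 ok
(5,3)2 5/8 ok
(5,4)2 4/7 ok
(5,5)1 1/4 unhappy
(6,1)1 1/4 unhappy
(6,2)1 1/7 unhappy
(6,3)2 6/8 ok
(6,4)2 6/8 ok
(6,5)2 3/5 ok
(7,2)2 2/4 ok
(7,3)2 3/5 ok
(7,4)1 0/5 unhappy
(7,5)2 2/3 ok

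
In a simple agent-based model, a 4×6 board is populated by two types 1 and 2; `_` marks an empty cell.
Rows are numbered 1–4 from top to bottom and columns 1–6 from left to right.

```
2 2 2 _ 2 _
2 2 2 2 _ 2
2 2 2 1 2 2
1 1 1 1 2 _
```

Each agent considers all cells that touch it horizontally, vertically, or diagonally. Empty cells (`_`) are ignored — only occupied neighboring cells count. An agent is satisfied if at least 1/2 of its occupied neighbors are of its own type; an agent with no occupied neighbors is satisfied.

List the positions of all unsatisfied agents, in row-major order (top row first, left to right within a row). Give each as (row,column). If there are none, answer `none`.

(1,1)2 3/3 ok
(1,2)2 5/5 ok
(1,3)2 4/4 ok
(1,5)2 2/2 ok
(2,1)2 5/5 ok
(2,2)2 8/8 ok
(2,3)2 6/7 ok
(2,4)2 5/6 ok
(2,6)2 3/3 ok
(3,1)2 3/5 ok
(3,2)2 5/8 ok
(3,3)2 4/8 ok
(3,4)1 2/7 unhappy
(3,5)2 4/6 ok
(3,6)2 3/3 ok
(4,1)1 1/3 unhappy
(4,2)1 2/5 unhappy
(4,3)1 3/5 ok
(4,4)1 2/5 unhappy
(4,5)2 2/4 ok

(3,4), (4,1), (4,2), (4,4)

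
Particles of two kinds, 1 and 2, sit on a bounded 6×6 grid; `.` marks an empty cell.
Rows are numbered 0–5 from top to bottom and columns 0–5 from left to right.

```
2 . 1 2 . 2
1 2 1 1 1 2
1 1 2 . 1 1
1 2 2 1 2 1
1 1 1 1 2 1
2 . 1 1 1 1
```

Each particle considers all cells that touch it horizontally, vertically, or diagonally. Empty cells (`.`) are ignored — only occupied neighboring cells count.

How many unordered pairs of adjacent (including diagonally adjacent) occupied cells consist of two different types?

Scan each occupied cell's neighbors to the right and below (and the two forward diagonals) so each pair is counted once.
Row 0: 2(0,0)–1(1,0)≠ 2(0,0)–2(1,1)= 1(0,2)–2(0,3)≠ 1(0,2)–1(1,2)= 1(0,2)–1(1,3)= 1(0,2)–2(1,1)≠ 2(0,3)–1(1,3)≠ 2(0,3)–1(1,4)≠ 2(0,3)–1(1,2)≠ 2(0,5)–2(1,5)= 2(0,5)–1(1,4)≠  → 7/11 unlike.
Row 1: 1(1,0)–2(1,1)≠ 1(1,0)–1(2,0)= 1(1,0)–1(2,1)= 2(1,1)–1(1,2)≠ 2(1,1)–1(2,1)≠ 2(1,1)–2(2,2)= 2(1,1)–1(2,0)≠ 1(1,2)–1(1,3)= 1(1,2)–2(2,2)≠ 1(1,2)–1(2,1)= 1(1,3)–1(1,4)= 1(1,3)–1(2,4)= 1(1,3)–2(2,2)≠ 1(1,4)–2(1,5)≠ 1(1,4)–1(2,4)= 1(1,4)–1(2,5)= 2(1,5)–1(2,5)≠ 2(1,5)–1(2,4)≠  → 9/18 unlike.
Row 2: 1(2,0)–1(2,1)= 1(2,0)–1(3,0)= 1(2,0)–2(3,1)≠ 1(2,1)–2(2,2)≠ 1(2,1)–2(3,1)≠ 1(2,1)–2(3,2)≠ 1(2,1)–1(3,0)= 2(2,2)–2(3,2)= 2(2,2)–1(3,3)≠ 2(2,2)–2(3,1)= 1(2,4)–1(2,5)= 1(2,4)–2(3,4)≠ 1(2,4)–1(3,5)= 1(2,4)–1(3,3)= 1(2,5)–1(3,5)= 1(2,5)–2(3,4)≠  → 7/16 unlike.
Row 3: 1(3,0)–2(3,1)≠ 1(3,0)–1(4,0)= 1(3,0)–1(4,1)= 2(3,1)–2(3,2)= 2(3,1)–1(4,1)≠ 2(3,1)–1(4,2)≠ 2(3,1)–1(4,0)≠ 2(3,2)–1(3,3)≠ 2(3,2)–1(4,2)≠ 2(3,2)–1(4,3)≠ 2(3,2)–1(4,1)≠ 1(3,3)–2(3,4)≠ 1(3,3)–1(4,3)= 1(3,3)–2(4,4)≠ 1(3,3)–1(4,2)= 2(3,4)–1(3,5)≠ 2(3,4)–2(4,4)= 2(3,4)–1(4,5)≠ 2(3,4)–1(4,3)≠ 1(3,5)–1(4,5)= 1(3,5)–2(4,4)≠  → 14/21 unlike.
Row 4: 1(4,0)–1(4,1)= 1(4,0)–2(5,0)≠ 1(4,1)–1(4,2)= 1(4,1)–1(5,2)= 1(4,1)–2(5,0)≠ 1(4,2)–1(4,3)= 1(4,2)–1(5,2)= 1(4,2)–1(5,3)= 1(4,3)–2(4,4)≠ 1(4,3)–1(5,3)= 1(4,3)–1(5,4)= 1(4,3)–1(5,2)= 2(4,4)–1(4,5)≠ 2(4,4)–1(5,4)≠ 2(4,4)–1(5,5)≠ 2(4,4)–1(5,3)≠ 1(4,5)–1(5,5)= 1(4,5)–1(5,4)=  → 7/18 unlike.
Row 5: 1(5,2)–1(5,3)= 1(5,3)–1(5,4)= 1(5,4)–1(5,5)=  → 0/3 unlike.
Total adjacent occupied pairs: 87; unlike-type pairs: 44.

44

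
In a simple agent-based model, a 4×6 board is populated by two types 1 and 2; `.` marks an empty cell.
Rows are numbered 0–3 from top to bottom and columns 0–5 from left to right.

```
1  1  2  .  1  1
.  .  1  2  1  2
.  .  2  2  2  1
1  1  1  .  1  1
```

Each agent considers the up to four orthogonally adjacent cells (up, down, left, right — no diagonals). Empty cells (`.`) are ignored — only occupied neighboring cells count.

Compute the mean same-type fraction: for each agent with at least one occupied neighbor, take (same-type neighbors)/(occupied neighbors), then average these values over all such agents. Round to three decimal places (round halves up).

Row 0: (0,0)1 1/1 · (0,1)1 1/2 · (0,2)2 0/2 · (0,4)1 2/2 · (0,5)1 1/2
Row 1: (1,2)1 0/3 · (1,3)2 1/3 · (1,4)1 1/4 · (1,5)2 0/3
Row 2: (2,2)2 1/3 · (2,3)2 3/3 · (2,4)2 1/4 · (2,5)1 1/3
Row 3: (3,0)1 1/1 · (3,1)1 2/2 · (3,2)1 1/2 · (3,4)1 1/2 · (3,5)1 2/2
Sum over 18 agents: 1/1 + 1/2 + 0/2 + 2/2 + 1/2 + 0/3 + 1/3 + 1/4 + 0/3 + 1/3 + 3/3 + 1/4 + 1/3 + 1/1 + 2/2 + 1/2 + 1/2 + 2/2 = 19/2; mean = 19/2 ÷ 18 = 19/36 = 0.527777… → 0.528.

0.528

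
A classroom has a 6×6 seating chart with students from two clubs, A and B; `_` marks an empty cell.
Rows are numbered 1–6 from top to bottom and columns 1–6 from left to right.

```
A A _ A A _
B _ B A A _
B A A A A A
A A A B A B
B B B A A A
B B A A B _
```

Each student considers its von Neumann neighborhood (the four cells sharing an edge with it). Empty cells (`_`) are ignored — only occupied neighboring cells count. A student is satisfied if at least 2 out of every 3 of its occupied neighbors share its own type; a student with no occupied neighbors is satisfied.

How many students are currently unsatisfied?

(1,1)A 1/2 not
(1,2)A 1/1 satisfied
(1,4)A 2/2 satisfied
(1,5)A 2/2 satisfied
(2,1)B 1/2 not
(2,3)B 0/2 not
(2,4)A 3/4 satisfied
(2,5)A 3/3 satisfied
(3,1)B 1/3 not
(3,2)A 2/3 satisfied
(3,3)A 3/4 satisfied
(3,4)A 3/4 satisfied
(3,5)A 4/4 satisfied
(3,6)A 1/2 not
(4,1)A 1/3 not
(4,2)A 3/4 satisfied
(4,3)A 2/4 not
(4,4)B 0/4 not
(4,5)A 2/4 not
(4,6)B 0/3 not
(5,1)B 2/3 satisfied
(5,2)B 3/4 satisfied
(5,3)B 1/4 not
(5,4)A 2/4 not
(5,5)A 3/4 satisfied
(5,6)A 1/2 not
(6,1)B 2/2 satisfied
(6,2)B 2/3 satisfied
(6,3)A 1/3 not
(6,4)A 2/3 satisfied
(6,5)B 0/2 not
Unsatisfied: (1,1), (2,1), (2,3), (3,1), (3,6), (4,1), (4,3), (4,4), (4,5), (4,6), (5,3), (5,4), (5,6), (6,3), (6,5) — 15 in total.

15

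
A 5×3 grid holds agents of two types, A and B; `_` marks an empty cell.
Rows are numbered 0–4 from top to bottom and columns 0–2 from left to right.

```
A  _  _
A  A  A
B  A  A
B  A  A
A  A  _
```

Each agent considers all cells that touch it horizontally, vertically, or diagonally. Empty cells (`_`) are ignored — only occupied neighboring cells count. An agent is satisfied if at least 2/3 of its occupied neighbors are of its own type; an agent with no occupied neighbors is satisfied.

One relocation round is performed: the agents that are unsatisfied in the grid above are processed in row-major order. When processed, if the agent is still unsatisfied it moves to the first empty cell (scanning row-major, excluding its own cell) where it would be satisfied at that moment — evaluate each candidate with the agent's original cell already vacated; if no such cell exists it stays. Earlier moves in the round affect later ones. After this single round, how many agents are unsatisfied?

2

Initially unsatisfied (in order): (2,0), (3,0).
  (2,0): no empty cell satisfies it; stays.
  (3,0): no empty cell satisfies it; stays.
Resulting grid:
A _ _
A A A
B A A
B A A
A A _
Unsatisfied now: (2,0), (3,0).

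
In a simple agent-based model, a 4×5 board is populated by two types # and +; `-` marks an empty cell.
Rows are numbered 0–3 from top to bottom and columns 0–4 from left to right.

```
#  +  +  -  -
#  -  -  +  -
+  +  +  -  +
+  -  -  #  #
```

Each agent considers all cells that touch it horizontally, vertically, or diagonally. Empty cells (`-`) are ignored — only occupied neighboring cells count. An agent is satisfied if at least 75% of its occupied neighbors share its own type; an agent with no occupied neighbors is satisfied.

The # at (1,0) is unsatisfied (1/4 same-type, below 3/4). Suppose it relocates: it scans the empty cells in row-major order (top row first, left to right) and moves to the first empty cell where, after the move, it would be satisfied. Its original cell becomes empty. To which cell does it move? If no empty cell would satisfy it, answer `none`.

Vacating (1,0). Empty cells in order:
  (0,3): 0/2 same-type → still unsatisfied.
  (0,4): 0/1 same-type → still unsatisfied.
  (1,1): 1/6 same-type → still unsatisfied.
  (1,2): 0/5 same-type → still unsatisfied.
  (1,4): 0/2 same-type → still unsatisfied.
  (2,3): 2/5 same-type → still unsatisfied.
  (3,1): 0/4 same-type → still unsatisfied.
  (3,2): 1/3 same-type → still unsatisfied.

none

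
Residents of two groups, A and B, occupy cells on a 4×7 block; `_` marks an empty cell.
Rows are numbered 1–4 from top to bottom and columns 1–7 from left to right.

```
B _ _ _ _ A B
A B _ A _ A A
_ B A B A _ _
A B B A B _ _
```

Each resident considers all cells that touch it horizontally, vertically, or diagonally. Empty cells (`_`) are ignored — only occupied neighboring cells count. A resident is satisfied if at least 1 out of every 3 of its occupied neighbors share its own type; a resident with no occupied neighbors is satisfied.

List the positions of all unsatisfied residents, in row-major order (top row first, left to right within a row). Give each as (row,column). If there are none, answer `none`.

(1,7), (2,1), (3,3), (4,1)

Row 1: (1,1)B 1/2 satisfied · (1,6)A 2/3 satisfied · (1,7)B 0/3 not
Row 2: (2,1)A 0/3 not · (2,2)B 2/4 satisfied · (2,4)A 2/3 satisfied · (2,6)A 3/4 satisfied · (2,7)A 2/3 satisfied
Row 3: (3,2)B 3/6 satisfied · (3,3)A 2/7 not · (3,4)B 2/6 satisfied · (3,5)A 3/5 satisfied
Row 4: (4,1)A 0/2 not · (4,2)B 2/4 satisfied · (4,3)B 3/5 satisfied · (4,4)A 2/5 satisfied · (4,5)B 1/3 satisfied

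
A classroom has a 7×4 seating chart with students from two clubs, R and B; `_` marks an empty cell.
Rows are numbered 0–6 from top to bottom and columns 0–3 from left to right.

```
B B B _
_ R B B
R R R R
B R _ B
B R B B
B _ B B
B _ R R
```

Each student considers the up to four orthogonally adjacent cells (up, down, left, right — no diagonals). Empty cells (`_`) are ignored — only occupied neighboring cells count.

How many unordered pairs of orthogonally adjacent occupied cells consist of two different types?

Scan each occupied cell's neighbors to the right and below so each pair is counted once.
Row 0: B(0,0)–B(0,1)= B(0,1)–B(0,2)= B(0,1)–R(1,1)≠ B(0,2)–B(1,2)=  → 1/4 unlike.
Row 1: R(1,1)–B(1,2)≠ R(1,1)–R(2,1)= B(1,2)–B(1,3)= B(1,2)–R(2,2)≠ B(1,3)–R(2,3)≠  → 3/5 unlike.
Row 2: R(2,0)–R(2,1)= R(2,0)–B(3,0)≠ R(2,1)–R(2,2)= R(2,1)–R(3,1)= R(2,2)–R(2,3)= R(2,3)–B(3,3)≠  → 2/6 unlike.
Row 3: B(3,0)–R(3,1)≠ B(3,0)–B(4,0)= R(3,1)–R(4,1)= B(3,3)–B(4,3)=  → 1/4 unlike.
Row 4: B(4,0)–R(4,1)≠ B(4,0)–B(5,0)= R(4,1)–B(4,2)≠ B(4,2)–B(4,3)= B(4,2)–B(5,2)= B(4,3)–B(5,3)=  → 2/6 unlike.
Row 5: B(5,0)–B(6,0)= B(5,2)–B(5,3)= B(5,2)–R(6,2)≠ B(5,3)–R(6,3)≠  → 2/4 unlike.
Row 6: R(6,2)–R(6,3)=  → 0/1 unlike.
Total adjacent occupied pairs: 30; unlike-type pairs: 11.

11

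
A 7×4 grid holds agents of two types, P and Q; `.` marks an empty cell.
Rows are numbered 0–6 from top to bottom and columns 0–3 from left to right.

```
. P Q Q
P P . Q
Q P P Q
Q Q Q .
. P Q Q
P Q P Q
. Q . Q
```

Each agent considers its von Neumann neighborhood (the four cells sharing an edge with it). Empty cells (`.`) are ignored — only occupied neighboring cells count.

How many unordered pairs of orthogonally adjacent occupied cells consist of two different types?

13

Scan each occupied cell's neighbors to the right and below so each pair is counted once.
From row 0: 1 unlike of 4 pairs (running 1/4).
From row 1: 1 unlike of 4 pairs (running 2/8).
From row 2: 4 unlike of 6 pairs (running 6/14).
From row 3: 1 unlike of 4 pairs (running 7/18).
From row 4: 3 unlike of 5 pairs (running 10/23).
From row 5: 3 unlike of 5 pairs (running 13/28).
Total adjacent occupied pairs: 28; unlike-type pairs: 13.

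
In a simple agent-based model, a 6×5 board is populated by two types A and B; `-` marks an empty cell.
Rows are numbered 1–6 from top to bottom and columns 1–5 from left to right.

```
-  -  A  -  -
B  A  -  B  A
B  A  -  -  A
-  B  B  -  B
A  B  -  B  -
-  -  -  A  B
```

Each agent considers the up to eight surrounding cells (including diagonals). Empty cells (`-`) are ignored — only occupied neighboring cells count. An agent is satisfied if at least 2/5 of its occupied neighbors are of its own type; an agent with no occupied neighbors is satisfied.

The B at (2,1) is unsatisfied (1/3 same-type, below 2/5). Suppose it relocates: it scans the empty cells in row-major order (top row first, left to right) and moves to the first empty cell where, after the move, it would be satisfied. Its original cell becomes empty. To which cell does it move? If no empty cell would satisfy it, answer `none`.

(1,5)

Vacating (2,1). Empty cells in order:
  (1,1): 0/1 same-type → still unsatisfied.
  (1,2): 0/2 same-type → still unsatisfied.
  (1,4): 1/3 same-type → still unsatisfied.
  (1,5): 1/2 same-type → satisfied — stop here.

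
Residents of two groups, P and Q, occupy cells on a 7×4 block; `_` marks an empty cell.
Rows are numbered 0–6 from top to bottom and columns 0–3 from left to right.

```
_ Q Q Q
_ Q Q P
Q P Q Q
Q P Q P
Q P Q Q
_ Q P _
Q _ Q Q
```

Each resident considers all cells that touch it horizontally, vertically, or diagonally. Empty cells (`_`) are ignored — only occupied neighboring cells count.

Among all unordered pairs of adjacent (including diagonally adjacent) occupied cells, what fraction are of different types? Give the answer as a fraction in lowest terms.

Scan each occupied cell's neighbors to the right and below (and the two forward diagonals) so each pair is counted once.
Row 0: Q(0,1)–Q(0,2)= Q(0,1)–Q(1,1)= Q(0,1)–Q(1,2)= Q(0,2)–Q(0,3)= Q(0,2)–Q(1,2)= Q(0,2)–P(1,3)≠ Q(0,2)–Q(1,1)= Q(0,3)–P(1,3)≠ Q(0,3)–Q(1,2)=  → 2/9 unlike.
Row 1: Q(1,1)–Q(1,2)= Q(1,1)–P(2,1)≠ Q(1,1)–Q(2,2)= Q(1,1)–Q(2,0)= Q(1,2)–P(1,3)≠ Q(1,2)–Q(2,2)= Q(1,2)–Q(2,3)= Q(1,2)–P(2,1)≠ P(1,3)–Q(2,3)≠ P(1,3)–Q(2,2)≠  → 5/10 unlike.
Row 2: Q(2,0)–P(2,1)≠ Q(2,0)–Q(3,0)= Q(2,0)–P(3,1)≠ P(2,1)–Q(2,2)≠ P(2,1)–P(3,1)= P(2,1)–Q(3,2)≠ P(2,1)–Q(3,0)≠ Q(2,2)–Q(2,3)= Q(2,2)–Q(3,2)= Q(2,2)–P(3,3)≠ Q(2,2)–P(3,1)≠ Q(2,3)–P(3,3)≠ Q(2,3)–Q(3,2)=  → 8/13 unlike.
Row 3: Q(3,0)–P(3,1)≠ Q(3,0)–Q(4,0)= Q(3,0)–P(4,1)≠ P(3,1)–Q(3,2)≠ P(3,1)–P(4,1)= P(3,1)–Q(4,2)≠ P(3,1)–Q(4,0)≠ Q(3,2)–P(3,3)≠ Q(3,2)–Q(4,2)= Q(3,2)–Q(4,3)= Q(3,2)–P(4,1)≠ P(3,3)–Q(4,3)≠ P(3,3)–Q(4,2)≠  → 9/13 unlike.
Row 4: Q(4,0)–P(4,1)≠ Q(4,0)–Q(5,1)= P(4,1)–Q(4,2)≠ P(4,1)–Q(5,1)≠ P(4,1)–P(5,2)= Q(4,2)–Q(4,3)= Q(4,2)–P(5,2)≠ Q(4,2)–Q(5,1)= Q(4,3)–P(5,2)≠  → 5/9 unlike.
Row 5: Q(5,1)–P(5,2)≠ Q(5,1)–Q(6,2)= Q(5,1)–Q(6,0)= P(5,2)–Q(6,2)≠ P(5,2)–Q(6,3)≠  → 3/5 unlike.
Row 6: Q(6,2)–Q(6,3)=  → 0/1 unlike.
Total adjacent occupied pairs: 60; unlike-type pairs: 32.
32/60 reduces to 8/15.

8/15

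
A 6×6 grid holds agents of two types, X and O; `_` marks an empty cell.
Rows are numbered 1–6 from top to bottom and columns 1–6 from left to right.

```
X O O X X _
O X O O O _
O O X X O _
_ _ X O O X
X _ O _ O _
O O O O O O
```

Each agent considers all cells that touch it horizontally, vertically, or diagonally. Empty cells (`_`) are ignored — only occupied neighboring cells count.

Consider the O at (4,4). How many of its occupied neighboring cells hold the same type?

4

Occupied neighbors of (4,4): (3,3)=X, (3,4)=X, (3,5)=O, (4,3)=X, (4,5)=O, (5,3)=O, (5,5)=O.
Same type (O): 4 of 7.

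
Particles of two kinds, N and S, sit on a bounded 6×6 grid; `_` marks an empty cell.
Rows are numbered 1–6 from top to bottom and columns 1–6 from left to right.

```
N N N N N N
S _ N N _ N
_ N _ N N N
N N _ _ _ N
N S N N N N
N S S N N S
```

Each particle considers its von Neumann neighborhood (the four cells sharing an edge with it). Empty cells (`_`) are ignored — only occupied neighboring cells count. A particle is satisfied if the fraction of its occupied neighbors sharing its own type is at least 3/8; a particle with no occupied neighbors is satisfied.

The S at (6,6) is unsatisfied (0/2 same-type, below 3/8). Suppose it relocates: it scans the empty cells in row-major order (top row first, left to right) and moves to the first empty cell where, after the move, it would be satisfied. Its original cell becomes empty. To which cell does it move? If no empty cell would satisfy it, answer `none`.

Vacating (6,6). Empty cells in order:
  (2,2): 1/4 same-type → still unsatisfied.
  (2,5): 0/4 same-type → still unsatisfied.
  (3,1): 1/3 same-type → still unsatisfied.
  (3,3): 0/3 same-type → still unsatisfied.
  (4,3): 0/2 same-type → still unsatisfied.
  (4,4): 0/2 same-type → still unsatisfied.
  (4,5): 0/3 same-type → still unsatisfied.

none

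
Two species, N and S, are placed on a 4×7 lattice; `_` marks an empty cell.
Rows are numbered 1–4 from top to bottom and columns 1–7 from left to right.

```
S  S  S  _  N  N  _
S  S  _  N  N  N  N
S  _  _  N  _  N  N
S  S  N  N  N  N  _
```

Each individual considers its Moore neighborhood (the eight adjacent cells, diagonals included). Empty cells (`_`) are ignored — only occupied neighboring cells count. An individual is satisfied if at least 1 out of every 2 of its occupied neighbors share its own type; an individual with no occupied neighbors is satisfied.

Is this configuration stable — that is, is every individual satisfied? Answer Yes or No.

Yes

Row 1: (1,1)S 3/3 satisfied · (1,2)S 4/4 satisfied · (1,3)S 2/3 satisfied · (1,5)N 4/4 satisfied · (1,6)N 4/4 satisfied
Row 2: (2,1)S 4/4 satisfied · (2,2)S 5/5 satisfied · (2,4)N 3/4 satisfied · (2,5)N 6/6 satisfied · (2,6)N 6/6 satisfied · (2,7)N 4/4 satisfied
Row 3: (3,1)S 4/4 satisfied · (3,4)N 5/5 satisfied · (3,6)N 6/6 satisfied · (3,7)N 4/4 satisfied
Row 4: (4,1)S 2/2 satisfied · (4,2)S 2/3 satisfied · (4,3)N 2/3 satisfied · (4,4)N 3/3 satisfied · (4,5)N 4/4 satisfied · (4,6)N 3/3 satisfied
All meet the threshold, so the configuration is stable.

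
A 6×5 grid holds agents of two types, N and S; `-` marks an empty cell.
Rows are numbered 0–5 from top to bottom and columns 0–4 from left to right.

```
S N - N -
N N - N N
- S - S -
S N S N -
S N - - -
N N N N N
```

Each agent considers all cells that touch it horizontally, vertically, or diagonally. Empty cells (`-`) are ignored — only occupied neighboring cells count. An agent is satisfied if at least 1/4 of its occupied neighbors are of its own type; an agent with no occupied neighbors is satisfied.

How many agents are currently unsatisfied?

(0,0)S 0/3 unhappy
(0,1)N 2/3 ok
(0,3)N 2/2 ok
(1,0)N 2/4 ok
(1,1)N 2/4 ok
(1,3)N 2/3 ok
(1,4)N 2/3 ok
(2,1)S 2/5 ok
(2,3)S 1/4 ok
(3,0)S 2/4 ok
(3,1)N 1/5 unhappy
(3,2)S 2/5 ok
(3,3)N 0/2 unhappy
(4,0)S 1/5 unhappy
(4,1)N 4/7 ok
(5,0)N 2/3 ok
(5,1)N 3/4 ok
(5,2)N 3/3 ok
(5,3)N 2/2 ok
(5,4)N 1/1 ok
Unsatisfied: (0,0), (3,1), (3,3), (4,0) — 4 in total.

4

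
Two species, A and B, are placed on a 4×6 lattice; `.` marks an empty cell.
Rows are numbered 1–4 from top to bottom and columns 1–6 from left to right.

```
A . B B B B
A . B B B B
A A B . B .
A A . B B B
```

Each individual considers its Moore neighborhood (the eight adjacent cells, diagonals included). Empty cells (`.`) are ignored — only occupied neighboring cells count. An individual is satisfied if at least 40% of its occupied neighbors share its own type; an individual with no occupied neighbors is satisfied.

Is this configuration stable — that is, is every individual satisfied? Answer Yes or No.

(1,1)A 1/1 ✓
(1,3)B 3/3 ✓
(1,4)B 5/5 ✓
(1,5)B 5/5 ✓
(1,6)B 3/3 ✓
(2,1)A 3/3 ✓
(2,3)B 4/5 ✓
(2,4)B 7/7 ✓
(2,5)B 6/6 ✓
(2,6)B 4/4 ✓
(3,1)A 4/4 ✓
(3,2)A 4/6 ✓
(3,3)B 3/5 ✓
(3,5)B 6/6 ✓
(4,1)A 3/3 ✓
(4,2)A 3/4 ✓
(4,4)B 3/3 ✓
(4,5)B 3/3 ✓
(4,6)B 2/2 ✓
All meet the threshold, so the configuration is stable.

Yes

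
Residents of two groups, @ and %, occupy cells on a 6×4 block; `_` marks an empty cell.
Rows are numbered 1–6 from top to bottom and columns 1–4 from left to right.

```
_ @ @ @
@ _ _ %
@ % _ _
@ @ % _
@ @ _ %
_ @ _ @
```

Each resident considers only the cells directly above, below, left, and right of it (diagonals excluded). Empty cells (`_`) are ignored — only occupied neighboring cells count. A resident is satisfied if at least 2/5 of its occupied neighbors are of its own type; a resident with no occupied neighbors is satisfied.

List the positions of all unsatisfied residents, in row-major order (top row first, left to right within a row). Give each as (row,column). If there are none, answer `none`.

Row 1: (1,2)@ 1/1 ✓ · (1,3)@ 2/2 ✓ · (1,4)@ 1/2 ✓
Row 2: (2,1)@ 1/1 ✓ · (2,4)% 0/1 ✗
Row 3: (3,1)@ 2/3 ✓ · (3,2)% 0/2 ✗
Row 4: (4,1)@ 3/3 ✓ · (4,2)@ 2/4 ✓ · (4,3)% 0/1 ✗
Row 5: (5,1)@ 2/2 ✓ · (5,2)@ 3/3 ✓ · (5,4)% 0/1 ✗
Row 6: (6,2)@ 1/1 ✓ · (6,4)@ 0/1 ✗

(2,4), (3,2), (4,3), (5,4), (6,4)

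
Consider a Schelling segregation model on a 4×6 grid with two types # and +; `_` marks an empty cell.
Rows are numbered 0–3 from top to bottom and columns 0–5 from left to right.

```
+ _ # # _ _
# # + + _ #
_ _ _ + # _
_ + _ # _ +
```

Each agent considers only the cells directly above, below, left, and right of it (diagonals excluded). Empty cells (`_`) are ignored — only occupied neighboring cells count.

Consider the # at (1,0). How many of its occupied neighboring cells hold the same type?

Occupied neighbors of (1,0): (0,0)=+, (1,1)=#.
Same type (#): 1 of 2.

1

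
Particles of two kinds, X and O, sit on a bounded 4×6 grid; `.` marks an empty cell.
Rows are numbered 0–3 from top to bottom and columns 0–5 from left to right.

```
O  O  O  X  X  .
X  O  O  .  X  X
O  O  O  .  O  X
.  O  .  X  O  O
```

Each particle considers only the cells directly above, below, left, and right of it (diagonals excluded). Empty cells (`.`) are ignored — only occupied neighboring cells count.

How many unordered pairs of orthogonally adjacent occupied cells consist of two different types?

Scan each occupied cell's neighbors to the right and below so each pair is counted once.
Row 0: O(0,0)–O(0,1)= O(0,0)–X(1,0)≠ O(0,1)–O(0,2)= O(0,1)–O(1,1)= O(0,2)–X(0,3)≠ O(0,2)–O(1,2)= X(0,3)–X(0,4)= X(0,4)–X(1,4)=  → 2/8 unlike.
Row 1: X(1,0)–O(1,1)≠ X(1,0)–O(2,0)≠ O(1,1)–O(1,2)= O(1,1)–O(2,1)= O(1,2)–O(2,2)= X(1,4)–X(1,5)= X(1,4)–O(2,4)≠ X(1,5)–X(2,5)=  → 3/8 unlike.
Row 2: O(2,0)–O(2,1)= O(2,1)–O(2,2)= O(2,1)–O(3,1)= O(2,4)–X(2,5)≠ O(2,4)–O(3,4)= X(2,5)–O(3,5)≠  → 2/6 unlike.
Row 3: X(3,3)–O(3,4)≠ O(3,4)–O(3,5)=  → 1/2 unlike.
Total adjacent occupied pairs: 24; unlike-type pairs: 8.

8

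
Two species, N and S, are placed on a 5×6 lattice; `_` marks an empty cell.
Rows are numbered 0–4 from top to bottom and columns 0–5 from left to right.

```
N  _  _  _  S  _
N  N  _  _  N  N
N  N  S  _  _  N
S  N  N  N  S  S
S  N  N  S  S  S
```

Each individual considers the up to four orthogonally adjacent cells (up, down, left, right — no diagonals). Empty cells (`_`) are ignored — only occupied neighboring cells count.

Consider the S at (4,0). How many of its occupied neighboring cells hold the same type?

Occupied neighbors of (4,0): (3,0)=S, (4,1)=N.
Same type (S): 1 of 2.

1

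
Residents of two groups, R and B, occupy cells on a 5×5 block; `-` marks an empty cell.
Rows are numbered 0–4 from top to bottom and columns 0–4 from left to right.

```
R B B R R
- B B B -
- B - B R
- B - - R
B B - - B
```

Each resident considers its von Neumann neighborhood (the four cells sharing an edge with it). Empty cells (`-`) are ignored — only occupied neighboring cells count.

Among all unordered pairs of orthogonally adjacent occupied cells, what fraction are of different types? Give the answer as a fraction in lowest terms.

Scan each occupied cell's neighbors to the right and below so each pair is counted once.
From row 0: 3 unlike of 7 pairs (running 3/7).
From row 1: 0 unlike of 4 pairs (running 3/11).
From row 2: 1 unlike of 3 pairs (running 4/14).
From row 3: 1 unlike of 2 pairs (running 5/16).
From row 4: 0 unlike of 1 pairs (running 5/17).
Total adjacent occupied pairs: 17; unlike-type pairs: 5.
5/17 is already in lowest terms.

5/17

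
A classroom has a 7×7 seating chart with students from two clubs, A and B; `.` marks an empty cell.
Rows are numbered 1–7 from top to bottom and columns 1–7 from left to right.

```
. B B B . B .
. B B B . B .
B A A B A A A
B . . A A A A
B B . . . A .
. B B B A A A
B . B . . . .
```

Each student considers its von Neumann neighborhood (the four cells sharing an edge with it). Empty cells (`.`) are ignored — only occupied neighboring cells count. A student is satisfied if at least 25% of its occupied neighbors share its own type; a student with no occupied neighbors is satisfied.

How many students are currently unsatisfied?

0

Row 1: (1,2)B 2/2 ✓ · (1,3)B 3/3 ✓ · (1,4)B 2/2 ✓ · (1,6)B 1/1 ✓
Row 2: (2,2)B 2/3 ✓ · (2,3)B 3/4 ✓ · (2,4)B 3/3 ✓ · (2,6)B 1/2 ✓
Row 3: (3,1)B 1/2 ✓ · (3,2)A 1/3 ✓ · (3,3)A 1/3 ✓ · (3,4)B 1/4 ✓ · (3,5)A 2/3 ✓ · (3,6)A 3/4 ✓ · (3,7)A 2/2 ✓
Row 4: (4,1)B 2/2 ✓ · (4,4)A 1/2 ✓ · (4,5)A 3/3 ✓ · (4,6)A 4/4 ✓ · (4,7)A 2/2 ✓
Row 5: (5,1)B 2/2 ✓ · (5,2)B 2/2 ✓ · (5,6)A 2/2 ✓
Row 6: (6,2)B 2/2 ✓ · (6,3)B 3/3 ✓ · (6,4)B 1/2 ✓ · (6,5)A 1/2 ✓ · (6,6)A 3/3 ✓ · (6,7)A 1/1 ✓
Row 7: (7,1)B 0/0 ✓ · (7,3)B 1/1 ✓
Every one meets the threshold.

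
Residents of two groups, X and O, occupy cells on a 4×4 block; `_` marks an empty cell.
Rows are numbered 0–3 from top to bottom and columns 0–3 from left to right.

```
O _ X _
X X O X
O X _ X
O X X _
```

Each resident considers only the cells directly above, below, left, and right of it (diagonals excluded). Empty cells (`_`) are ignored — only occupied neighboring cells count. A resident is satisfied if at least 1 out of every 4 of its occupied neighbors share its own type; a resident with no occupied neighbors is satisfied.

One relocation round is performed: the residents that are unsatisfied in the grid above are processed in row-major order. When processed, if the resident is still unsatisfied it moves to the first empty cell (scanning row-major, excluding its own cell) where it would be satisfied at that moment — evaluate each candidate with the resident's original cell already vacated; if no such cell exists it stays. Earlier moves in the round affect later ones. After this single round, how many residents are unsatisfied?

0

Initially unsatisfied (in order): (0,0), (0,2), (1,2).
  (0,0) → (2,2).
  (0,2) → (0,0).
  (1,2): now satisfied by earlier moves; stays.
Resulting grid:
X _ _ _
X X O X
O X O X
O X X _
All satisfied now.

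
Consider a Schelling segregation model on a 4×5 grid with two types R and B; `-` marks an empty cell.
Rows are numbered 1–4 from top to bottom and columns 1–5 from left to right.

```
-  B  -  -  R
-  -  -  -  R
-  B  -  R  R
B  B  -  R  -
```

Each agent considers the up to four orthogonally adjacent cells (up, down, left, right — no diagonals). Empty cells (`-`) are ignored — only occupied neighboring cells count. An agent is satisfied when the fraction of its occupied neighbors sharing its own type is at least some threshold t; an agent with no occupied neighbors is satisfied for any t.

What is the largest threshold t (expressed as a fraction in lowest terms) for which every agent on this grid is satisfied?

(1,2)B — no occupied neighbors
(1,5)R 1/1
(2,5)R 2/2
(3,2)B 1/1
(3,4)R 2/2
(3,5)R 2/2
(4,1)B 1/1
(4,2)B 2/2
(4,4)R 1/1
The smallest same-type fraction is 1/1 at (1,5), which reduces to 1/1. Any threshold above that leaves this agent unsatisfied.

1/1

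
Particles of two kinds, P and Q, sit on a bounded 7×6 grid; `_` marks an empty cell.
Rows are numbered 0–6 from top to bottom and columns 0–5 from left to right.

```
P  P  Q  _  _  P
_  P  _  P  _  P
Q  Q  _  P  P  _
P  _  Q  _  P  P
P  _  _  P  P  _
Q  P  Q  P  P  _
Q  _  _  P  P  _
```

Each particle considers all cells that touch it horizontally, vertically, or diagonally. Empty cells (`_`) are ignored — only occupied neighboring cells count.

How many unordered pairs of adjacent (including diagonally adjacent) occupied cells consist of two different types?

Scan each occupied cell's neighbors to the right and below (and the two forward diagonals) so each pair is counted once.
From row 0: 3 unlike of 7 pairs (running 3/7).
From row 1: 2 unlike of 5 pairs (running 5/12).
From row 2: 3 unlike of 9 pairs (running 8/21).
From row 3: 1 unlike of 6 pairs (running 9/27).
From row 4: 2 unlike of 8 pairs (running 11/35).
From row 5: 5 unlike of 11 pairs (running 16/46).
From row 6: 0 unlike of 1 pairs (running 16/47).
Total adjacent occupied pairs: 47; unlike-type pairs: 16.

16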